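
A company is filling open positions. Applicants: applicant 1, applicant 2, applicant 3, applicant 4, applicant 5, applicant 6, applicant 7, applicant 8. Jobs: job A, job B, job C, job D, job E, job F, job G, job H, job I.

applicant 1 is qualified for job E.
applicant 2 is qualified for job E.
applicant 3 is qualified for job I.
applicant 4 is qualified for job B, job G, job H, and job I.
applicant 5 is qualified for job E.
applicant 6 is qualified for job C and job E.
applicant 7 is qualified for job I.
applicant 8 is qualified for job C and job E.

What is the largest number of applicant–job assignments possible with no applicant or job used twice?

One maximum matching: applicant 1→job E, applicant 3→job I, applicant 4→job G, applicant 6→job C.
The set {applicant 1, applicant 2, applicant 3, applicant 5, applicant 6, applicant 7, applicant 8} has only 3 neighbours ({job C, job E, job I}), so by Hall's theorem at most 4 of the 8 applicants can be matched.

4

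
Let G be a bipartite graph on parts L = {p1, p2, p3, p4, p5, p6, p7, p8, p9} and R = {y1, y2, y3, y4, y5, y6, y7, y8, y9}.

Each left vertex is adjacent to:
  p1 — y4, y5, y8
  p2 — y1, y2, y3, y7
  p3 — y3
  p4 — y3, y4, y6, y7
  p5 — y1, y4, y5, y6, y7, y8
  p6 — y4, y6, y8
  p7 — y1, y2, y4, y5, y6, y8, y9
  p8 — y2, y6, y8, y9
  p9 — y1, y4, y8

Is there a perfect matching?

Yes

A valid assignment of size 9: p1-y5, p2-y2, p3-y3, p4-y7, p5-y6, p6-y4, p7-y9, p8-y8, p9-y1.
All 9 left vertices are covered.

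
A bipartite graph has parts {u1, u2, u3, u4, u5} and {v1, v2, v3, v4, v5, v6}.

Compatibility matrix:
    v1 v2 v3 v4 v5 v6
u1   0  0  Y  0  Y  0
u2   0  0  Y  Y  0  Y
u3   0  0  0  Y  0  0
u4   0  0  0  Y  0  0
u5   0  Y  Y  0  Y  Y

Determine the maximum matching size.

One maximum matching: u1→v3, u2→v6, u3→v4, u5→v2.
The set {u3, u4} has only 1 neighbour ({v4}), so by Hall's theorem at most 4 of the 5 left vertices can be matched.

4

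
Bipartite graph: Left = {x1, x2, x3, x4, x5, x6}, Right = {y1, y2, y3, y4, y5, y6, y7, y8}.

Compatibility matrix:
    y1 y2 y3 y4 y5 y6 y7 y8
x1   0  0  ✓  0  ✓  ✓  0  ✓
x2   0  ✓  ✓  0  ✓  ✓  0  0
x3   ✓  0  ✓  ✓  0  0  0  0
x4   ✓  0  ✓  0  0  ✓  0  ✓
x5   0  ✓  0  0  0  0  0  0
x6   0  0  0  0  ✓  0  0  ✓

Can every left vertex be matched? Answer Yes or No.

Yes

One maximum matching: x1–y3, x2–y5, x3–y4, x4–y1, x5–y2, x6–y8.
Every left vertex is matched, so this matching saturates all of them.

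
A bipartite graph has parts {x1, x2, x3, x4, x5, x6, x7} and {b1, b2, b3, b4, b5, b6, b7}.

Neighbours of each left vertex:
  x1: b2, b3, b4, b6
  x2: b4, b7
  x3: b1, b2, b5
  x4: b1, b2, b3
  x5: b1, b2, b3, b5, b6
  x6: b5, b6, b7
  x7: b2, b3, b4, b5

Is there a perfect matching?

A valid assignment of size 7: x1–b4, x2–b7, x3–b5, x4–b2, x5–b1, x6–b6, x7–b3.
Every left vertex is matched, so this is a perfect matching.

Yes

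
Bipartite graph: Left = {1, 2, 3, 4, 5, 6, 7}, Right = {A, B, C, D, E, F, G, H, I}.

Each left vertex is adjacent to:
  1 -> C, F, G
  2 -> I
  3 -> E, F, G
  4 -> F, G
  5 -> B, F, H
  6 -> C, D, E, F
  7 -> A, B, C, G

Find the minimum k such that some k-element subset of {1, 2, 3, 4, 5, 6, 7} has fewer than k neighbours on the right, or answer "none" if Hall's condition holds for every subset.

A matching saturating every left vertex exists, for instance 1→C, 2→I, 3→E, 4→G, 5→F, 6→D, 7→B.
By Hall's marriage theorem, this means |N(S)| ≥ |S| for every subset S, so no violating subset exists.

none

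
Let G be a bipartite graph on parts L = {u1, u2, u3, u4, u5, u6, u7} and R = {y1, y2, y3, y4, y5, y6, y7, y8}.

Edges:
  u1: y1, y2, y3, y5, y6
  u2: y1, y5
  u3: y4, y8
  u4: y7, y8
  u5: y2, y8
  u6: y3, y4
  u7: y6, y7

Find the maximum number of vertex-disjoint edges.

7

One maximum matching: u1–y6, u2–y1, u3–y4, u4–y8, u5–y2, u6–y3, u7–y7.
This saturates every left vertex, so 7 is the maximum.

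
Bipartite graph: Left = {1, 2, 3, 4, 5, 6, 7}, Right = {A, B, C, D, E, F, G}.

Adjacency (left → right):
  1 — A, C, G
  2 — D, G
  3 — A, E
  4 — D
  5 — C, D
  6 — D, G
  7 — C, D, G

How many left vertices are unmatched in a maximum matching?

One maximum matching: 1–A, 2–G, 3–E, 4–D, 5–C.
The set {2, 4, 5, 6, 7} has only 3 neighbours ({C, D, G}), so by Hall's theorem at most 5 of the 7 left vertices can be matched.
That matches 5 of the 7, leaving 2 unmatched; no matching can do better.

2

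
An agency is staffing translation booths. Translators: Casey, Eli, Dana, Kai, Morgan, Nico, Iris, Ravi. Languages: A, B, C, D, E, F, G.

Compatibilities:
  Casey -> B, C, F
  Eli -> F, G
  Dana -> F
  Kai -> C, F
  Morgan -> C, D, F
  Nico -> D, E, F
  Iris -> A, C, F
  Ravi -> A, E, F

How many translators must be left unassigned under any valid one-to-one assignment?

A valid assignment of size 7: Casey–B, Eli–G, Dana–F, Kai–C, Morgan–D, Nico–E, Iris–A.
The set {Dana, Kai, Morgan, Nico, Iris, Ravi} has only 5 neighbours ({A, C, D, E, F}), so by Hall's theorem at most 7 of the 8 translators can be matched.
That matches 7 of the 8, leaving 1 unmatched; no matching can do better.

1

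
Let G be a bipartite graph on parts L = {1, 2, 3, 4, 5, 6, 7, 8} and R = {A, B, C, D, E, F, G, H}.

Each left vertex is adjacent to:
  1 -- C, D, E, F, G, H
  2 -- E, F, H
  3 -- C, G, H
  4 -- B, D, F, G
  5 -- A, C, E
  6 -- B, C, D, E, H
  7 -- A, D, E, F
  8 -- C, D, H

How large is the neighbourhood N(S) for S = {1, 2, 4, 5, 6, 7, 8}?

8

The union of neighbours of {1, 2, 4, 5, 6, 7, 8} is {A, B, C, D, E, F, G, H}, which has 8 elements.
Since |N(S)| = 8 ≥ |S| = 7, Hall's condition holds for this subset.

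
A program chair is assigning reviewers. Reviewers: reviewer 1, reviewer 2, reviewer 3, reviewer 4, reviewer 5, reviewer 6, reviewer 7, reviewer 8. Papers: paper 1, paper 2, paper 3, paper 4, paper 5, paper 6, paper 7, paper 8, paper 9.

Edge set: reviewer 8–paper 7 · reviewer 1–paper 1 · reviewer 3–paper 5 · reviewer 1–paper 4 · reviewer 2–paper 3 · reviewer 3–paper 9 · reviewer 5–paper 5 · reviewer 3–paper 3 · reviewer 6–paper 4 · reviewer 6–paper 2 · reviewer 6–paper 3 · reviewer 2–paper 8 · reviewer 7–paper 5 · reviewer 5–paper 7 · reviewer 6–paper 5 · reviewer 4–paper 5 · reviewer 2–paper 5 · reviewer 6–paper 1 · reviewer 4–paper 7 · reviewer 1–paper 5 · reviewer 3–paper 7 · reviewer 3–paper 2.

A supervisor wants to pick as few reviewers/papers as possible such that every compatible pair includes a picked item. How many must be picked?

6

A maximum matching has 6 edges (e.g. reviewer 1–paper 4, reviewer 2–paper 8, reviewer 3–paper 3, reviewer 4–paper 5, reviewer 5–paper 7, reviewer 6–paper 2).
By König's theorem the minimum vertex cover has the same size. One such cover is {reviewer 1, reviewer 2, reviewer 3, reviewer 6, paper 5, paper 7}.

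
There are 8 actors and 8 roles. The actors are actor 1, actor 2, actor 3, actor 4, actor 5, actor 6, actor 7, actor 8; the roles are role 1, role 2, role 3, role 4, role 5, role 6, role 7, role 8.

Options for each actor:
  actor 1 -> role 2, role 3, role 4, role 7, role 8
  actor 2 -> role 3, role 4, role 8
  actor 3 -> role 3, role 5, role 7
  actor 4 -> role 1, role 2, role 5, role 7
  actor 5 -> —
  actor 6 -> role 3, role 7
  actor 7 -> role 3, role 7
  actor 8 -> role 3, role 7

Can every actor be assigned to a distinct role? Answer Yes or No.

The set {actor 5, actor 6, actor 7, actor 8} has only 2 neighbours ({role 3, role 7}), so by Hall's theorem at most 6 of the 8 actors can be matched.
Hence no matching covers every actor.

No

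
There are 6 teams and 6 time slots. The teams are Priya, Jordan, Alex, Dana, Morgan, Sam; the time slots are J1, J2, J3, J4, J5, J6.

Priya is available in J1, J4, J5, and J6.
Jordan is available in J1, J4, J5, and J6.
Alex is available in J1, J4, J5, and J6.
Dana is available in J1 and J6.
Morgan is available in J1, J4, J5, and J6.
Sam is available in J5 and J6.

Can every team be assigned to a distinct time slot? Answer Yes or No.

The set {Priya, Jordan, Alex, Dana, Morgan, Sam} has only 4 neighbours ({J1, J4, J5, J6}), so by Hall's theorem at most 4 of the 6 teams can be matched.
Hence no matching covers every team.

No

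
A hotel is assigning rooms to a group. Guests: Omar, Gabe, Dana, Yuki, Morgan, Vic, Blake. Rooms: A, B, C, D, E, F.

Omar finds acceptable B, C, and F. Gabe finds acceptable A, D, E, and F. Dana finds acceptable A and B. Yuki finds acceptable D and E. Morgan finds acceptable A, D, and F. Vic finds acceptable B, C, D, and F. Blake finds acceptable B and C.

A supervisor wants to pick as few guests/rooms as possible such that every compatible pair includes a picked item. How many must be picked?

6

{A, B, C, D, E, F} is a vertex cover of size 6: every edge has an endpoint in this set.
No smaller cover exists because Omar–C, Gabe–D, Dana–A, Yuki–E, Morgan–F, Vic–B is a matching of size 6, and a cover must include an endpoint of each of these disjoint edges (König's theorem).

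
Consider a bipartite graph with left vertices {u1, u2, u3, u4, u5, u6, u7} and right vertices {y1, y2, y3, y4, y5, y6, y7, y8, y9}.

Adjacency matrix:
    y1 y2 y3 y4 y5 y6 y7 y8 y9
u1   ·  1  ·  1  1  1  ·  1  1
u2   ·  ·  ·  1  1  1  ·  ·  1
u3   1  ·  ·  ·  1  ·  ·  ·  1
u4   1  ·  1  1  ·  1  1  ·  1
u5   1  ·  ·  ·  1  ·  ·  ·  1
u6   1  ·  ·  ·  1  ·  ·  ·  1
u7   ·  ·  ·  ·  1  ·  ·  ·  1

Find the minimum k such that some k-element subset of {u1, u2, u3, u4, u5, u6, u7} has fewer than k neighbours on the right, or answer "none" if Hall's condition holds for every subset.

Take S = {u3, u5, u6, u7}. Its neighbourhood is {y1, y5, y9}, so |N(S)| = 3 < |S| = 4.
Every subset of size less than 4 has at least as many neighbours as members, so 4 is the minimum.

4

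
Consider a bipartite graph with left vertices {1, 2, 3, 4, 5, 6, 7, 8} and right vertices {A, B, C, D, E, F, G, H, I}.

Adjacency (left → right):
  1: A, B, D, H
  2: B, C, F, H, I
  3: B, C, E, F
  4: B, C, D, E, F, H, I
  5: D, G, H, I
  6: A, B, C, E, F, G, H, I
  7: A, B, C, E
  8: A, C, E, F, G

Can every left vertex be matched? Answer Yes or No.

Yes

One maximum matching: 1→B, 2→F, 3→C, 4→H, 5→D, 6→A, 7→E, 8→G.
All 8 left vertices are covered.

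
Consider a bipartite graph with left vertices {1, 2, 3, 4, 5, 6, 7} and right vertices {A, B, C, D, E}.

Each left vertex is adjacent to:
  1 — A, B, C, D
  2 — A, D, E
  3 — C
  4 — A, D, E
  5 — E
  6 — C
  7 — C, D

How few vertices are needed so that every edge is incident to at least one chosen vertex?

A maximum matching has 5 edges (e.g. 1–B, 2–A, 3–C, 4–D, 5–E).
By König's theorem the minimum vertex cover has the same size. One such cover is {1, A, C, D, E}.

5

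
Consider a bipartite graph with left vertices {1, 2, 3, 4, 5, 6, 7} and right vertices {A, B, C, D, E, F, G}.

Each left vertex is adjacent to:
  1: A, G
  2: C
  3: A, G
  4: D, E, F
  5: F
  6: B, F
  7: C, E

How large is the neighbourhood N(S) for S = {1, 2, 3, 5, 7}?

The union of neighbours of {1, 2, 3, 5, 7} is {A, C, E, F, G}, which has 5 elements.
Since |N(S)| = 5 ≥ |S| = 5, Hall's condition holds for this subset.

5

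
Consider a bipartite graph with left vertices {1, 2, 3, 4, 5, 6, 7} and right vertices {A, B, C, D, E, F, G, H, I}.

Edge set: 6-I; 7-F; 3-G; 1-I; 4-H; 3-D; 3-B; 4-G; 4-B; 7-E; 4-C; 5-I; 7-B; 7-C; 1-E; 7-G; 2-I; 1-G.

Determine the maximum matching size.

5

A valid assignment of size 5: 1→E, 2→I, 3→B, 4→C, 7→G.
The set {2, 5, 6} has only 1 neighbour ({I}), so by Hall's theorem at most 5 of the 7 left vertices can be matched.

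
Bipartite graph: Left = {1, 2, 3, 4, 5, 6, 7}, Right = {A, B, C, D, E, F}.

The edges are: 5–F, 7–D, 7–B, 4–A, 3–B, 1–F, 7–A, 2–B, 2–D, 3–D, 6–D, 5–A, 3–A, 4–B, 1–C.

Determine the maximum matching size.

5

A valid assignment of size 5: 1-C, 2-D, 3-A, 4-B, 5-F.
The set {2, 3, 4, 6, 7} has only 3 neighbours ({A, B, D}), so by Hall's theorem at most 5 of the 7 left vertices can be matched.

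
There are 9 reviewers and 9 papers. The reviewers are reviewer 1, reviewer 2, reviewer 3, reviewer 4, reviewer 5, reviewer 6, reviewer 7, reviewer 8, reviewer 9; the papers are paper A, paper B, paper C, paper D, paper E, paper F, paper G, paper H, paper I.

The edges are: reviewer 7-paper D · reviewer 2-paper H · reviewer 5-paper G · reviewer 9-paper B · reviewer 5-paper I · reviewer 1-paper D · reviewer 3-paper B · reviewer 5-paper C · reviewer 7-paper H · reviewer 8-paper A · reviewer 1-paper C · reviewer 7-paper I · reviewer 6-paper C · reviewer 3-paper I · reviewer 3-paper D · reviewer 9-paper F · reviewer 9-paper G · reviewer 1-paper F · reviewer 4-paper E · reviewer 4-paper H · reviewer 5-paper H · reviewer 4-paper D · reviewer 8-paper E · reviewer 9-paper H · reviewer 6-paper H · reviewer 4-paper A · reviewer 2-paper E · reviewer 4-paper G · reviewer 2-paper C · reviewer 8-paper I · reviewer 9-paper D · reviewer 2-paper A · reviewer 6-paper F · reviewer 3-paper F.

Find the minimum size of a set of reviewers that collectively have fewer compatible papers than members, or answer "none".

none

A matching saturating every reviewer exists, for instance reviewer 1→paper D, reviewer 2→paper A, reviewer 3→paper I, reviewer 4→paper G, reviewer 5→paper C, reviewer 6→paper F, reviewer 7→paper H, reviewer 8→paper E, reviewer 9→paper B.
By Hall's marriage theorem, this means |N(S)| ≥ |S| for every subset S, so no violating subset exists.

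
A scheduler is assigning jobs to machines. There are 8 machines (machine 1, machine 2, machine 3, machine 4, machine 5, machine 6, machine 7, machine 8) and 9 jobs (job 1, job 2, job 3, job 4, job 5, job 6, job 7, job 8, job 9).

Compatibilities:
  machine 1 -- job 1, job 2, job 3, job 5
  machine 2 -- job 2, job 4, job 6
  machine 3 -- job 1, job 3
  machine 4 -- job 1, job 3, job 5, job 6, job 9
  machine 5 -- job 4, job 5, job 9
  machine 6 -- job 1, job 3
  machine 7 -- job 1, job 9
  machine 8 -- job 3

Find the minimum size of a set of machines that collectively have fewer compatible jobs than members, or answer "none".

3

Take S = {machine 3, machine 6, machine 8}. Its neighbourhood is {job 1, job 3}, so |N(S)| = 2 < |S| = 3.
Every subset of size less than 3 has at least as many neighbours as members, so 3 is the minimum.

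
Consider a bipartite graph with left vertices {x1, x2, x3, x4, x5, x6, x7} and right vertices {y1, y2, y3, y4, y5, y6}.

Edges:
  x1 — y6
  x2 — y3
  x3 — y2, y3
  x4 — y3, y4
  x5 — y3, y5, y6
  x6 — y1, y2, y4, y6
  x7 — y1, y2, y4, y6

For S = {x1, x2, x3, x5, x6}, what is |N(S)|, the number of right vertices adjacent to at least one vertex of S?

6

The union of neighbours of {x1, x2, x3, x5, x6} is {y1, y2, y3, y4, y5, y6}, which has 6 elements.
Since |N(S)| = 6 ≥ |S| = 5, Hall's condition holds for this subset.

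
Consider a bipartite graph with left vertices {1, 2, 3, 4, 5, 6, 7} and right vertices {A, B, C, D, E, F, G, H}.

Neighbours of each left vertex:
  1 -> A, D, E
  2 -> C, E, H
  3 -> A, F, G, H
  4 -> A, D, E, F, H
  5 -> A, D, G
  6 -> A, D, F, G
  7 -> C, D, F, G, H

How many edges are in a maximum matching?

7

One maximum matching: 1–E, 2–C, 3–F, 4–H, 5–A, 6–D, 7–G.
This saturates every left vertex, so 7 is the maximum.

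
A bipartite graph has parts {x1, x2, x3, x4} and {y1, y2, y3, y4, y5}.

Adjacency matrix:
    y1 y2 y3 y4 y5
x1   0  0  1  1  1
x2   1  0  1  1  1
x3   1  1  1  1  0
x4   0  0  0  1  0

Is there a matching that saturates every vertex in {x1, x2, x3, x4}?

A valid assignment of size 4: x1-y3, x2-y5, x3-y1, x4-y4.
All 4 left vertices are covered.

Yes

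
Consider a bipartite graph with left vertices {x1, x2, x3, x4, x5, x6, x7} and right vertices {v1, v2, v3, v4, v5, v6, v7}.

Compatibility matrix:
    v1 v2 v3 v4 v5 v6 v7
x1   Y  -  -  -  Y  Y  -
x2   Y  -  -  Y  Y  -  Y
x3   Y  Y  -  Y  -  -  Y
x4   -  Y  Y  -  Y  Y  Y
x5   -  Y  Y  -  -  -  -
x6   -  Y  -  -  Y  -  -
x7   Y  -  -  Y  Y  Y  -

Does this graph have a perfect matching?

Yes

For example, pair x1-v1, x2-v7, x3-v4, x4-v3, x5-v2, x6-v5, x7-v6.
All 7 left vertices are covered.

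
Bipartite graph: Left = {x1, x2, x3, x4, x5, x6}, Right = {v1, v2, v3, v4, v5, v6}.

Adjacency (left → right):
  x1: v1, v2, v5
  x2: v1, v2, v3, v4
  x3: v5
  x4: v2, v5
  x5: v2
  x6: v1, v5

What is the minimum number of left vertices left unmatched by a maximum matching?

2

For example, pair x1–v1, x2–v4, x3–v5, x4–v2.
The set {x1, x3, x4, x5, x6} has only 3 neighbours ({v1, v2, v5}), so by Hall's theorem at most 4 of the 6 left vertices can be matched.
That matches 4 of the 6, leaving 2 unmatched; no matching can do better.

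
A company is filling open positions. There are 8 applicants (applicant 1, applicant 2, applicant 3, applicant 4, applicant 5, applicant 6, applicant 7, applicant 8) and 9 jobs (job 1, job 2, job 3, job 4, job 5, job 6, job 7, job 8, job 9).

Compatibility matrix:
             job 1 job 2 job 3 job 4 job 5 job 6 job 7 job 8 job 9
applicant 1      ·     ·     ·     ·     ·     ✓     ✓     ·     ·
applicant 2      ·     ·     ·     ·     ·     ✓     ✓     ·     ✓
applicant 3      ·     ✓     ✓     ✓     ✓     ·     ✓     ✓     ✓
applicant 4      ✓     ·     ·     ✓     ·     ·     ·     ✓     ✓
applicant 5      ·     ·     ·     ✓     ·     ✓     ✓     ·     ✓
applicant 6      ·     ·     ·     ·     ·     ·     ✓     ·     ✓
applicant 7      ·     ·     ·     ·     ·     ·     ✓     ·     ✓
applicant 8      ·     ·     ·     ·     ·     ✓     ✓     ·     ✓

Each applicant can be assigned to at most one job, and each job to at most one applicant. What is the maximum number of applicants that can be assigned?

For example, pair applicant 1→job 7, applicant 2→job 6, applicant 3→job 5, applicant 4→job 1, applicant 5→job 4, applicant 6→job 9.
The set {applicant 1, applicant 2, applicant 6, applicant 7, applicant 8} has only 3 neighbours ({job 6, job 7, job 9}), so by Hall's theorem at most 6 of the 8 applicants can be matched.

6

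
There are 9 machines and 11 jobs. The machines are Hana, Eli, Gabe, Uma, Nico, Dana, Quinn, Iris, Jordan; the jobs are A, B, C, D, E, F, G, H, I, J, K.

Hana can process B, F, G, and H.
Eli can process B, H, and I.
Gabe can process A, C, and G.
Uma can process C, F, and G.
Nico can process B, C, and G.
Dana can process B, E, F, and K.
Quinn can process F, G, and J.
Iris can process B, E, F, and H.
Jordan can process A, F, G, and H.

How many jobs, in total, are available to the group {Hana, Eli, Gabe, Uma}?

The union of neighbours of {Hana, Eli, Gabe, Uma} is {A, B, C, F, G, H, I}, which has 7 elements.
Since |N(S)| = 7 ≥ |S| = 4, Hall's condition holds for this subset.

7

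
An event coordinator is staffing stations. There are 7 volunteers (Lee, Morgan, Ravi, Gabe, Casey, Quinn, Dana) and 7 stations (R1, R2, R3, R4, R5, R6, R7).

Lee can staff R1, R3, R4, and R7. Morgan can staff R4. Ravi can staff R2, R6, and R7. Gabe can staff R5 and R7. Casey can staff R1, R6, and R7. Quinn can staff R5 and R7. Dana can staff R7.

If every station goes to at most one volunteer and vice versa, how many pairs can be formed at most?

6

For example, pair Lee-R3, Morgan-R4, Ravi-R2, Gabe-R5, Casey-R6, Quinn-R7.
The set {Gabe, Quinn, Dana} has only 2 neighbours ({R5, R7}), so by Hall's theorem at most 6 of the 7 volunteers can be matched.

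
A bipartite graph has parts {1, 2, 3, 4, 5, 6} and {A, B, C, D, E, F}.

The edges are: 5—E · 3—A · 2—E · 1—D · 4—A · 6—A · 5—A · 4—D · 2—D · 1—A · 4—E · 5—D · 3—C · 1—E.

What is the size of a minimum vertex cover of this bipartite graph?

The 4 edges 1–A, 2–D, 3–C, 4–E form a matching, so any vertex cover needs at least 4 vertices (one per matched edge).
Conversely {3, A, D, E} meets every edge and has exactly 4 vertices, so 4 is optimal.

4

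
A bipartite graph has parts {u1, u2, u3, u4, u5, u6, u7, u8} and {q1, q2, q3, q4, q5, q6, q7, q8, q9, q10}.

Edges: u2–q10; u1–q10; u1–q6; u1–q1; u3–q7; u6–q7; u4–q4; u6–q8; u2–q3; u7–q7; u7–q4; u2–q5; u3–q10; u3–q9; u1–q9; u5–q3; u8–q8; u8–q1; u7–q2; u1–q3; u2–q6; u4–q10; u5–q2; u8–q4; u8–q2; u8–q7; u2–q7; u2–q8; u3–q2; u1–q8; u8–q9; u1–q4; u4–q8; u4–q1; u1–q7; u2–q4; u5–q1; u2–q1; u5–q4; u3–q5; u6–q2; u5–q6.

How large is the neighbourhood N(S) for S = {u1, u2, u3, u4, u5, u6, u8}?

The union of neighbours of {u1, u2, u3, u4, u5, u6, u8} is {q1, q2, q3, q4, q5, q6, q7, q8, q9, q10}, which has 10 elements.
Since |N(S)| = 10 ≥ |S| = 7, Hall's condition holds for this subset.

10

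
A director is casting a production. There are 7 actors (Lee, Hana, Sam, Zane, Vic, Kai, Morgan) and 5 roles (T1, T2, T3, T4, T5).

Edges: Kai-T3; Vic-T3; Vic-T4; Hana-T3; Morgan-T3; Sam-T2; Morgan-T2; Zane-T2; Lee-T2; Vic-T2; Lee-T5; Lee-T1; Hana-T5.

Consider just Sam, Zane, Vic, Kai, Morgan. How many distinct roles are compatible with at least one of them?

3

The union of neighbours of {Sam, Zane, Vic, Kai, Morgan} is {T2, T3, T4}, which has 3 elements.
Since |N(S)| = 3 < |S| = 5, Hall's condition fails for this subset.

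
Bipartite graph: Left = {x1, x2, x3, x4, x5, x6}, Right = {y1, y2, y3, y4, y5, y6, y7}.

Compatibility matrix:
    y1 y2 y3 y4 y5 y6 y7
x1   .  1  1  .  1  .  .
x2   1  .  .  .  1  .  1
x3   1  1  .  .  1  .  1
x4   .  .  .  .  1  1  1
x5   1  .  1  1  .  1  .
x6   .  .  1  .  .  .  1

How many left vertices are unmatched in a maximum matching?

0

For example, pair x1→y2, x2→y5, x3→y7, x4→y6, x5→y1, x6→y3.
This saturates every left vertex, so 6 is the maximum.
That matches 6 of the 6, leaving 0 unmatched; no matching can do better.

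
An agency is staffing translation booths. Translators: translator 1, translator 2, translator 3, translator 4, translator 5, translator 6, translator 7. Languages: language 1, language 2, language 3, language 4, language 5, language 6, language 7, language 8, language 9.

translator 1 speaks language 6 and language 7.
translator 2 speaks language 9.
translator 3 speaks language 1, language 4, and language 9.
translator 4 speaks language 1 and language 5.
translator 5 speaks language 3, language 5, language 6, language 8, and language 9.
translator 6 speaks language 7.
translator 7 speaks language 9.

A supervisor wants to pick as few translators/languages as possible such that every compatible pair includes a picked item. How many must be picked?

6

{translator 1, translator 3, translator 4, translator 5, translator 6, language 9} is a vertex cover of size 6: every edge has an endpoint in this set.
No smaller cover exists because translator 1–language 6, translator 2–language 9, translator 3–language 4, translator 4–language 1, translator 5–language 8, translator 6–language 7 is a matching of size 6, and a cover must include an endpoint of each of these disjoint edges (König's theorem).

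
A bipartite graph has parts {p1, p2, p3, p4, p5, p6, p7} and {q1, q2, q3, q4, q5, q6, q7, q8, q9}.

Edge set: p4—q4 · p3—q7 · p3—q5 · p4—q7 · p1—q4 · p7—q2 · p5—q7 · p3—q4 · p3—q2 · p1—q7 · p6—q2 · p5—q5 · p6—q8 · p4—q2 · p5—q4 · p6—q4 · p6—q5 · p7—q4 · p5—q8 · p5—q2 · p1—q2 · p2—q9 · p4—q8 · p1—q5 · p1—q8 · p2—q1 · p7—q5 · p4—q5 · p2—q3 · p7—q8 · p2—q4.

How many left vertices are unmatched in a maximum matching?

One maximum matching: p1-q4, p2-q3, p3-q5, p4-q2, p5-q7, p6-q8.
The set {p1, p3, p4, p5, p6, p7} has only 5 neighbours ({q2, q4, q5, q7, q8}), so by Hall's theorem at most 6 of the 7 left vertices can be matched.
That matches 6 of the 7, leaving 1 unmatched; no matching can do better.

1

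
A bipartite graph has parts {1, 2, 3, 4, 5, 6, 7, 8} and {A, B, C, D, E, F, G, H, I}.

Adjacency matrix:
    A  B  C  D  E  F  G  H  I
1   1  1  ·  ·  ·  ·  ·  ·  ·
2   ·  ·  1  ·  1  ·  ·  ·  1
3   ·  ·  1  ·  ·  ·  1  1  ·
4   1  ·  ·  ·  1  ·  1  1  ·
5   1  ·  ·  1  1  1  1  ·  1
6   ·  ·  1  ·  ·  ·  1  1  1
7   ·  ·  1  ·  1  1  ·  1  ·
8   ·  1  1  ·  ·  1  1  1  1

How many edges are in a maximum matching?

One maximum matching: 1→B, 2→E, 3→C, 4→H, 5→A, 6→I, 7→F, 8→G.
All 8 left vertices are matched, so no larger matching exists.

8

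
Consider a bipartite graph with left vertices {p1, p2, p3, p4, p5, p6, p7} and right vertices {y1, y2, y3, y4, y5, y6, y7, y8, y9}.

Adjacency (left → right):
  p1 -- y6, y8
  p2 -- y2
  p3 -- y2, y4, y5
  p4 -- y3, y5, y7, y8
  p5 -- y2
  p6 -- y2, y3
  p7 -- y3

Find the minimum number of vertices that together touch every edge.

5

{p1, p3, p4, y2, y3} is a vertex cover of size 5: every edge has an endpoint in this set.
No smaller cover exists because p1–y6, p2–y2, p3–y5, p4–y8, p6–y3 is a matching of size 5, and a cover must include an endpoint of each of these disjoint edges (König's theorem).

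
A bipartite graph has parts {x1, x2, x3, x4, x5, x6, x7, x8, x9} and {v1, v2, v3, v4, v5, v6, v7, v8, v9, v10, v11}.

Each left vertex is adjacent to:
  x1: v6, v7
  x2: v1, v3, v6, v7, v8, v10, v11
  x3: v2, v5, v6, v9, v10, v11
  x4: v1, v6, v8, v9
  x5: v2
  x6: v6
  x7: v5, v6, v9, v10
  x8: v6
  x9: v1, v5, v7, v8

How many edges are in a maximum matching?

One maximum matching: x1→v7, x2→v3, x3→v11, x4→v9, x5→v2, x6→v6, x7→v10, x9→v1.
The set {x6, x8} has only 1 neighbour ({v6}), so by Hall's theorem at most 8 of the 9 left vertices can be matched.

8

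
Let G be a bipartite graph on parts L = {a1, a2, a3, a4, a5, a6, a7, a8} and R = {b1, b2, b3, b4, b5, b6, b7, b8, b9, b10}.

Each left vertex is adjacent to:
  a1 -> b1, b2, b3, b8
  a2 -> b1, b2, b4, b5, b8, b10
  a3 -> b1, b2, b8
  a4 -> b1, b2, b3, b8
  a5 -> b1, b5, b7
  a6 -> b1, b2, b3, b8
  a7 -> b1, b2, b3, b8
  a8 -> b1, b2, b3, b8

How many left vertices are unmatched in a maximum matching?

One maximum matching: a1–b2, a2–b5, a3–b1, a4–b8, a5–b7, a6–b3.
The set {a1, a3, a4, a6, a7, a8} has only 4 neighbours ({b1, b2, b3, b8}), so by Hall's theorem at most 6 of the 8 left vertices can be matched.
That matches 6 of the 8, leaving 2 unmatched; no matching can do better.

2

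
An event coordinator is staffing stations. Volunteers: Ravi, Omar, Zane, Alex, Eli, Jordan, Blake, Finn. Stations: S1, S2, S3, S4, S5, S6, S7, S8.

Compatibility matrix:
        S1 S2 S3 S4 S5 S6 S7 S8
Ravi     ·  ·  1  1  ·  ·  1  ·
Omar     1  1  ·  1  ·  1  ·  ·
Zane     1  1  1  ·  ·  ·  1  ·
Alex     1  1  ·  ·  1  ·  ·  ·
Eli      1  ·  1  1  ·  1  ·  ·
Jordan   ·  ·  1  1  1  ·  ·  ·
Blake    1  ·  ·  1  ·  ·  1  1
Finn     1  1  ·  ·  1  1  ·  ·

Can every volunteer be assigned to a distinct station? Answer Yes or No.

Yes

A valid assignment of size 8: Ravi→S4, Omar→S6, Zane→S7, Alex→S5, Eli→S1, Jordan→S3, Blake→S8, Finn→S2.
Every volunteer is matched, so this is a perfect matching.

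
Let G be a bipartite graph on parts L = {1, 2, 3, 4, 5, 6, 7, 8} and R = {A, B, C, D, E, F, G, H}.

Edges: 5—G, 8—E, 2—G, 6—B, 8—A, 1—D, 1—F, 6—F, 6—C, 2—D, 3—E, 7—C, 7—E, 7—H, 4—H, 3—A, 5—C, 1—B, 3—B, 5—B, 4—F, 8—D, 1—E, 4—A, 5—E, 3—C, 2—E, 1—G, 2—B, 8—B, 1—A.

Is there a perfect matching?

One maximum matching: 1→G, 2→D, 3→A, 4→H, 5→E, 6→F, 7→C, 8→B.
Every left vertex is matched, so this is a perfect matching.

Yes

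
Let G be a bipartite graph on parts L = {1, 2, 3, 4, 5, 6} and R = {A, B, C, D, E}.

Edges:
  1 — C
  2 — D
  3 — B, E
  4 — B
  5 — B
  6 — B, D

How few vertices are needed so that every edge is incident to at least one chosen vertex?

The 4 edges 1–C, 2–D, 3–E, 4–B form a matching, so any vertex cover needs at least 4 vertices (one per matched edge).
Conversely {1, 3, B, D} meets every edge and has exactly 4 vertices, so 4 is optimal.

4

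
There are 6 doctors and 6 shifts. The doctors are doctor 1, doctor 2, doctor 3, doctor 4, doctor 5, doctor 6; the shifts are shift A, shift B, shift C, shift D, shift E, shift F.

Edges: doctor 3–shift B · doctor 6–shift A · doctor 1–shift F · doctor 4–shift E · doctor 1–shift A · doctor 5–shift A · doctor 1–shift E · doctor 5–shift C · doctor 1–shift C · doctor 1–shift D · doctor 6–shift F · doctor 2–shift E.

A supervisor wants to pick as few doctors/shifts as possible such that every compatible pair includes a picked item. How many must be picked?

5

{doctor 1, doctor 3, doctor 5, doctor 6, shift E} is a vertex cover of size 5: every edge has an endpoint in this set.
No smaller cover exists because doctor 1–shift A, doctor 2–shift E, doctor 3–shift B, doctor 5–shift C, doctor 6–shift F is a matching of size 5, and a cover must include an endpoint of each of these disjoint edges (König's theorem).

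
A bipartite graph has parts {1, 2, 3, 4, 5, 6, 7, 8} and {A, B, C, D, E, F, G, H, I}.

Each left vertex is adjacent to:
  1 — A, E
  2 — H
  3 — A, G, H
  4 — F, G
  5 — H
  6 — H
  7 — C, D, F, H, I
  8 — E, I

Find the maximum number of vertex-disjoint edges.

One maximum matching: 1–A, 2–H, 3–G, 4–F, 7–D, 8–E.
The set {2, 5, 6} has only 1 neighbour ({H}), so by Hall's theorem at most 6 of the 8 left vertices can be matched.

6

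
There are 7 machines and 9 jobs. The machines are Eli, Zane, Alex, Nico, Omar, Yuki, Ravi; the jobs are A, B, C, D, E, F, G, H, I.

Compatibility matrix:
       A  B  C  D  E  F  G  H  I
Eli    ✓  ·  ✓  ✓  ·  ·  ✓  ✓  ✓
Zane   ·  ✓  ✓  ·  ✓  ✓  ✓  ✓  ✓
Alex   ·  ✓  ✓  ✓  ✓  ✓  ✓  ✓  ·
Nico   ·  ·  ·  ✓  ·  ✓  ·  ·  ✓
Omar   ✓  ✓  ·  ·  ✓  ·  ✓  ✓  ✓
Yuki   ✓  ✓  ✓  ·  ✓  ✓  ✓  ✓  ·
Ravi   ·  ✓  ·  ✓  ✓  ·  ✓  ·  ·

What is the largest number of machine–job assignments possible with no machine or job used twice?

A valid assignment of size 7: Eli→D, Zane→H, Alex→G, Nico→F, Omar→E, Yuki→A, Ravi→B.
All 7 machines are matched, so no larger matching exists.

7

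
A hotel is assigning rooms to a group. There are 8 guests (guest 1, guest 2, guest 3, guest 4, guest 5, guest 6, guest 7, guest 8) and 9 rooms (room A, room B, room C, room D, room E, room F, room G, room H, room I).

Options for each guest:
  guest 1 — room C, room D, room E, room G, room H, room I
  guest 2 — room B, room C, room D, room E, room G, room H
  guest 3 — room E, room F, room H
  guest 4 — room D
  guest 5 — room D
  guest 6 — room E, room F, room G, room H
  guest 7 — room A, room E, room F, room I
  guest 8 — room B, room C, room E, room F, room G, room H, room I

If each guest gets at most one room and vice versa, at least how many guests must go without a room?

One maximum matching: guest 1–room C, guest 2–room E, guest 3–room F, guest 4–room D, guest 6–room G, guest 7–room A, guest 8–room I.
The set {guest 4, guest 5} has only 1 neighbour ({room D}), so by Hall's theorem at most 7 of the 8 guests can be matched.
That matches 7 of the 8, leaving 1 unmatched; no matching can do better.

1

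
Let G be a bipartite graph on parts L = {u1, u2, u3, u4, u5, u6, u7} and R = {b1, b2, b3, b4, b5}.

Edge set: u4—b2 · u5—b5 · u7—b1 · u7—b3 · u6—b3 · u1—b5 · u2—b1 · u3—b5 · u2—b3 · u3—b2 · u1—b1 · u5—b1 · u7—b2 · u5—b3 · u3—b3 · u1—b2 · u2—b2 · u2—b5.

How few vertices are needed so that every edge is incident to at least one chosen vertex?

A maximum matching has 4 edges (e.g. u1–b1, u2–b3, u3–b5, u4–b2).
By König's theorem the minimum vertex cover has the same size. One such cover is {b1, b2, b3, b5}.

4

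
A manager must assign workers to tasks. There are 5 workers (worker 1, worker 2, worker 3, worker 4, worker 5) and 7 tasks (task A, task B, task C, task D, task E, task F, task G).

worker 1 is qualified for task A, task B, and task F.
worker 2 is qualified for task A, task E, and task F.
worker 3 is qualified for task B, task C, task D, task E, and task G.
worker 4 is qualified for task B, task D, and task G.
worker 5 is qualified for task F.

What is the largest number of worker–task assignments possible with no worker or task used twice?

A valid assignment of size 5: worker 1-task A, worker 2-task E, worker 3-task C, worker 4-task D, worker 5-task F.
This saturates every worker, so 5 is the maximum.

5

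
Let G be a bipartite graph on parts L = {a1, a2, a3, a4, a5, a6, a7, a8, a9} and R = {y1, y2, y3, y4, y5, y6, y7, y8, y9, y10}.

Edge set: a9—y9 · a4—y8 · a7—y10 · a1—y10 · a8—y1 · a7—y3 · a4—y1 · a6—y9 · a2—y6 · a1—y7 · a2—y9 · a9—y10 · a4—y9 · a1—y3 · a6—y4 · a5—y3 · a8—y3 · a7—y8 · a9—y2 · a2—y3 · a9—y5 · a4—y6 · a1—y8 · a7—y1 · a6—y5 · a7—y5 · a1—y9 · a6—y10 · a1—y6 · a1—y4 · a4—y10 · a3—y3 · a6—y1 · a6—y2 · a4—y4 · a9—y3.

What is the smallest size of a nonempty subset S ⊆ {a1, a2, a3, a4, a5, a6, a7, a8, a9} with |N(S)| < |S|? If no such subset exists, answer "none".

2

Take S = {a3, a5}. Its neighbourhood is {y3}, so |N(S)| = 1 < |S| = 2.
No single vertex violates Hall's condition since each has at least one neighbour, so 2 is the minimum.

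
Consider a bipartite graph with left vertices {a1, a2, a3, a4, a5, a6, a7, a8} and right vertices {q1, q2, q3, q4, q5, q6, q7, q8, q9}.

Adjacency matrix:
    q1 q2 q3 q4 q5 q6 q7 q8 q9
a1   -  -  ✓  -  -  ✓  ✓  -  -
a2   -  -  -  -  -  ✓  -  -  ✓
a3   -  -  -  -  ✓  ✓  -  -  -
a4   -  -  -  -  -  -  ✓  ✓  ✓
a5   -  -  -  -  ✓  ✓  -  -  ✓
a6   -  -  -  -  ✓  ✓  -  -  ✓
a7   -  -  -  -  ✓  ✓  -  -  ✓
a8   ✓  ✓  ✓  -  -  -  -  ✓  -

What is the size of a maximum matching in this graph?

6

One maximum matching: a1–q3, a2–q9, a3–q6, a4–q7, a5–q5, a8–q8.
The set {a2, a3, a5, a6, a7} has only 3 neighbours ({q5, q6, q9}), so by Hall's theorem at most 6 of the 8 left vertices can be matched.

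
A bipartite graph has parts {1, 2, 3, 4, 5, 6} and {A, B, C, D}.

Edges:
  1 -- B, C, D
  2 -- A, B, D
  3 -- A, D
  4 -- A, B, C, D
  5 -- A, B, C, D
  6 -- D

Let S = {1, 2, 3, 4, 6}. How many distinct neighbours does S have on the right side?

4

The union of neighbours of {1, 2, 3, 4, 6} is {A, B, C, D}, which has 4 elements.
Since |N(S)| = 4 < |S| = 5, Hall's condition fails for this subset.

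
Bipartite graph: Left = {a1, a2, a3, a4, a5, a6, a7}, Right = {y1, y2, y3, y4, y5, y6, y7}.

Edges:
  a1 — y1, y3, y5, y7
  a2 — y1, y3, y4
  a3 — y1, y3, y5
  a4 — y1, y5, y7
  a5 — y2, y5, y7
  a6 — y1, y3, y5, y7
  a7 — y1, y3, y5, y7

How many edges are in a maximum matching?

6

One maximum matching: a1-y1, a2-y4, a3-y5, a4-y7, a5-y2, a6-y3.
The set {a1, a3, a4, a6, a7} has only 4 neighbours ({y1, y3, y5, y7}), so by Hall's theorem at most 6 of the 7 left vertices can be matched.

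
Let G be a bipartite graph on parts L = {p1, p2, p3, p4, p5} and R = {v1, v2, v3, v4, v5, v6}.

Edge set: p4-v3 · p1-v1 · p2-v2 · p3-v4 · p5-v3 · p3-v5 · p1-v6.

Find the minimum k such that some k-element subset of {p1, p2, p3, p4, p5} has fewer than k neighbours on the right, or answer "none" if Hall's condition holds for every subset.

Take S = {p4, p5}. Its neighbourhood is {v3}, so |N(S)| = 1 < |S| = 2.
No single vertex violates Hall's condition since each has at least one neighbour, so 2 is the minimum.

2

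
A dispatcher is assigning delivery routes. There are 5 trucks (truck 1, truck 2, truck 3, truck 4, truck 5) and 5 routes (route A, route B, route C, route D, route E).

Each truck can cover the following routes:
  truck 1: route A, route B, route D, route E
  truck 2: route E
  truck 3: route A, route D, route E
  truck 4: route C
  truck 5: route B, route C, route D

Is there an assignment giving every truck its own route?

Yes

For example, pair truck 1-route D, truck 2-route E, truck 3-route A, truck 4-route C, truck 5-route B.
All 5 trucks are covered.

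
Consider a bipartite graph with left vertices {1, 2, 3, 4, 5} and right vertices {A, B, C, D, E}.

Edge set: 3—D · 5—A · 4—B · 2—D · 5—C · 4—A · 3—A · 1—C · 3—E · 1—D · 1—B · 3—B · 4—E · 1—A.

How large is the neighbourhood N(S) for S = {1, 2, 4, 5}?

5

The union of neighbours of {1, 2, 4, 5} is {A, B, C, D, E}, which has 5 elements.
Since |N(S)| = 5 ≥ |S| = 4, Hall's condition holds for this subset.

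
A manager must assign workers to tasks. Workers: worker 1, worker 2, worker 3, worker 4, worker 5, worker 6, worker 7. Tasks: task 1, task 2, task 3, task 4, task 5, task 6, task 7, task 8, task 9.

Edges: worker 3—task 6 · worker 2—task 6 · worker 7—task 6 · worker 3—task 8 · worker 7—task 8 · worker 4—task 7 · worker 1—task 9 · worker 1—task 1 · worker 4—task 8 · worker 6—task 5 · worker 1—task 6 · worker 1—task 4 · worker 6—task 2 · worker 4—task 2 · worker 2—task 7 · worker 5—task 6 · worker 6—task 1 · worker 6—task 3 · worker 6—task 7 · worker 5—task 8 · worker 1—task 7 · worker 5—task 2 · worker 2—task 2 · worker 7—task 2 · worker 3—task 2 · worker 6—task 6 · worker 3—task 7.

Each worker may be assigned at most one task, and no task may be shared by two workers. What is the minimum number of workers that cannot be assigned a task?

One maximum matching: worker 1→task 4, worker 2→task 6, worker 3→task 8, worker 4→task 7, worker 5→task 2, worker 6→task 1.
The set {worker 2, worker 3, worker 4, worker 5, worker 7} has only 4 neighbours ({task 2, task 6, task 7, task 8}), so by Hall's theorem at most 6 of the 7 workers can be matched.
That matches 6 of the 7, leaving 1 unmatched; no matching can do better.

1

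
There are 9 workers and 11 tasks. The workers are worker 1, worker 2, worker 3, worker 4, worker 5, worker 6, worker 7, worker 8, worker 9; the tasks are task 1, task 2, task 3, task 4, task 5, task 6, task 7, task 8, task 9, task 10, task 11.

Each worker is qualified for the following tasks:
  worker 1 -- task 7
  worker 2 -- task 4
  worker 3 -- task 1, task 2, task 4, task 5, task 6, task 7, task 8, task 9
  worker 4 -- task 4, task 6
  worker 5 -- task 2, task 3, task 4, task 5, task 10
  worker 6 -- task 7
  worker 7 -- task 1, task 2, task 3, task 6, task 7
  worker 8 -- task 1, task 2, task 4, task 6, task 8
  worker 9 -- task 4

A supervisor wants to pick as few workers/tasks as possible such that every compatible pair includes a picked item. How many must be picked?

A maximum matching has 7 edges (e.g. worker 1–task 7, worker 2–task 4, worker 3–task 1, worker 4–task 6, worker 5–task 10, worker 7–task 2, worker 8–task 8).
By König's theorem the minimum vertex cover has the same size. One such cover is {worker 3, worker 4, worker 5, worker 7, worker 8, task 4, task 7}.

7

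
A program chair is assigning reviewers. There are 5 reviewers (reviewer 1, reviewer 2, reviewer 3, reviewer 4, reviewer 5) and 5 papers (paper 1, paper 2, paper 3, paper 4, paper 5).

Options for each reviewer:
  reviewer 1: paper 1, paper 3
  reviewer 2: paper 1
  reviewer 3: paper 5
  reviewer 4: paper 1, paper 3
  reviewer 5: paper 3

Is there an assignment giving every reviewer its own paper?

No

The set {reviewer 1, reviewer 2, reviewer 4, reviewer 5} has only 2 neighbours ({paper 1, paper 3}), so by Hall's theorem at most 3 of the 5 reviewers can be matched.
Hence no matching covers every reviewer.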